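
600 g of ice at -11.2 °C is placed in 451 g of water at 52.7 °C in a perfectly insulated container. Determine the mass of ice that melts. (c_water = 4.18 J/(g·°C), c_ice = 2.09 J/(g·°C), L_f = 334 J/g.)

m_melted ≈ 255 g

Heat available from the water dropping to 0 °C: 451·4.18·52.7 = 99349 J.
Of that, 600·2.09·11.2 = 14045 J goes to bring the ice to 0 °C, leaving 85304 J.
Melting all 600 g of ice would need 600·334 = 200400 J.
85304 J < 200400 J, so only part of the ice melts and the system sits at 0 °C.
m_melt = 85304 / L_f = 255.4 g.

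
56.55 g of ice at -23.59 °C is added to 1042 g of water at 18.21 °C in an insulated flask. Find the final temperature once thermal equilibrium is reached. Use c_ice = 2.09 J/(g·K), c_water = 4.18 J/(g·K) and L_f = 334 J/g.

T_f ≈ 12.6 °C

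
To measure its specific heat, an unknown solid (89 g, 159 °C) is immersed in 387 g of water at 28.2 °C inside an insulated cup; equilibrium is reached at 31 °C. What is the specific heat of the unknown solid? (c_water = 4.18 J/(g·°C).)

c ≈ 0.398 J/(g·°C)

m_s c (T_s − T_f) = m_water c_water (T_f − T_0):
89·c·(159 − 31) = 387·4.18·(31 − 28.2)
11392 c = 4529.4  ⇒  c ≈ 0.3976 J/(g·°C)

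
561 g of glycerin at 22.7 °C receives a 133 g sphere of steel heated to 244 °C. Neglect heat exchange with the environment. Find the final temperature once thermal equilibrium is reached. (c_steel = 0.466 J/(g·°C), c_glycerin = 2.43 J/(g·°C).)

T_f ≈ 32.3 °C

T_f is the heat-capacity-weighted average of the initial temperatures:
T_f = (61.98×244 + 1363.2×22.7) / (61.98 + 1363.2)
    = 46068 / 1425.2 ≈ 32.32 °C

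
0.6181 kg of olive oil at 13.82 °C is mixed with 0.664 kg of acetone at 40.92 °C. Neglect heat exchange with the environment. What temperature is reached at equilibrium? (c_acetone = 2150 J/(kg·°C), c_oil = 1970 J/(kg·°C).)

T_f ≈ 28.4 °C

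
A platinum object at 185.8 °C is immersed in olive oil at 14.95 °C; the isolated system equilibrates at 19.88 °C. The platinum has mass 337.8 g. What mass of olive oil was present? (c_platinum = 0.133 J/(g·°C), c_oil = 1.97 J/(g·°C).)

m ≈ 768 g

Taking heat into each body as positive, Σ m c ΔT = 0:
337.8×0.133×(19.88 − 185.8) + m×1.97×(19.88 − 14.95) = 0
9.712 m = 7454.4
m = 7454.4/9.712 ≈ 767.5 g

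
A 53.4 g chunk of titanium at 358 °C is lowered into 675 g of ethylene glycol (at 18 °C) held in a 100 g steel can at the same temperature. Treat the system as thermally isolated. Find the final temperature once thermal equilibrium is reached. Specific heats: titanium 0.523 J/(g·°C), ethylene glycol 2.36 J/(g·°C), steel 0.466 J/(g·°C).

Energy conservation, ΣQ = 0:
53.4×0.523×(T − 358) + 675×2.36×(T − 18) + 100×0.466×(T − 18) = 0
27.93(T − 358) + 1593(T − 18) + 46.6(T − 18) = 0
(27.93 + 1593 + 46.6) T = 27.93×358 + 1593×18 + 46.6×18
T = 39511/1667.5 ≈ 23.69 °C

T_f ≈ 23.7 °C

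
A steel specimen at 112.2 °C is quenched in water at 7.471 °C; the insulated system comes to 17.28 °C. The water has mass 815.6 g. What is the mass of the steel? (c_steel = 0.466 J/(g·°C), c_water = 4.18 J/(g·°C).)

m ≈ 756 g

|Q_steel| = |Q_water|:
m·0.466·(112.2 − 17.28) = 815.6·4.18·(17.28 − 7.471)
44.23 m = 33441  ⇒  m ≈ 756 g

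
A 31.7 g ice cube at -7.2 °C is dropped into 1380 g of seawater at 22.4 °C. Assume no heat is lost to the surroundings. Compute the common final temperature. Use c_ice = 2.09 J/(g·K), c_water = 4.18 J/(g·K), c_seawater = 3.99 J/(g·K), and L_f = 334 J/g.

Taking heat into each body as positive, Σ m c ΔT = 0:
warm ice to 0 °C: 31.7·2.09·(0 − (-7.2)) = 477.02
  latent heat to melt: 31.7·334 = 10588
  warm the meltwater: 132.51 T
  seawater cools: 1380·3.99·(T − 22.4) = 5506.2(T − 22.4)
5638.7 T = 123339 − 11065 = 112274
T ≈ 19.91 °C (positive, so assuming full melt was valid).

T_f ≈ 19.9 °C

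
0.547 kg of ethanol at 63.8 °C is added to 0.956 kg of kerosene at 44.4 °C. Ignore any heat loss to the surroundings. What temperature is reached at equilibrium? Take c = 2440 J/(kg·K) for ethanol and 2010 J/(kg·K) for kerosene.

T_f ≈ 52.4 °C

With ΣQ=0 the equilibrium temperature is the m·c-weighted mean:
T_f = (1334.7*63.8 + 1921.6*44.4) / (1334.7 + 1921.6)
    = 170470 / 3256.2 ≈ 52.35 °C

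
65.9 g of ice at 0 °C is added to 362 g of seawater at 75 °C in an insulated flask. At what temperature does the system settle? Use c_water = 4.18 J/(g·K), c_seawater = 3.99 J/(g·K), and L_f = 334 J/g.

T_f ≈ 50.2 °C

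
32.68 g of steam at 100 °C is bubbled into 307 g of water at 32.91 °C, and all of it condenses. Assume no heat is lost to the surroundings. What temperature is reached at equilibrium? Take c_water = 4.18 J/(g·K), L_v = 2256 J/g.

T_f ≈ 91.3 °C

Net heat exchanged in the isolated system is zero:
steam→water at 100 °C releases m L_v = 32.68·2256 = 73726
  condensate cools 100→T: 32.68·4.18·(T − 100) = 136.6(T − 100)
  original water: 1283.3(T − 32.91)
1419.9 T = 73726 + 13660 + 42232 = 129618
T ≈ 91.29 °C — below 100 °C, confirming all the steam condensed.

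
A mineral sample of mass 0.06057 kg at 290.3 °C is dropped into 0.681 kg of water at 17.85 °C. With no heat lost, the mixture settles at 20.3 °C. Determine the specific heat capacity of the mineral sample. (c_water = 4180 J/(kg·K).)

c ≈ 426 J/(kg·K)

m_s c (T_s − T_f) = m_water c_water (T_f − T_0):
0.06057×c×(290.3 − 20.3) = 0.681×4180×(20.3 − 17.85)
16.35 c = 6974.1  ⇒  c ≈ 426.5 J/(kg·K)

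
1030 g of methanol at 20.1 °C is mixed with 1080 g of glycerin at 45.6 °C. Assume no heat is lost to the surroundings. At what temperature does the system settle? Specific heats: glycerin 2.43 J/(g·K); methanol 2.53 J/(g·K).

T_f ≈ 32.9 °C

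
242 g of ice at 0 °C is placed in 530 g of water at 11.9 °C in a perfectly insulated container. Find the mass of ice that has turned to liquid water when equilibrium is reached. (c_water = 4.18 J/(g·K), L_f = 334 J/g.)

m_melted ≈ 78.9 g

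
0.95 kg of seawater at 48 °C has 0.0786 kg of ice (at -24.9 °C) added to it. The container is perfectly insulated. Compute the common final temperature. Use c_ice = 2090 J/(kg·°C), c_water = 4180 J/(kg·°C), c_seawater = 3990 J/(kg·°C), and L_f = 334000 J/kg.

T_f ≈ 36.8 °C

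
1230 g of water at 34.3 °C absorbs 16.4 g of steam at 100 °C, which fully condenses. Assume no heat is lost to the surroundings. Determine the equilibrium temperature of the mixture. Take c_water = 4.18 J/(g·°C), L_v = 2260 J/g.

T_f ≈ 42.3 °C

Taking heat into each body as positive, Σ m c ΔT = 0:
condense steam: −16.4×2260 = −37064
  condensate cools 100→T: 16.4×4.18×(T − 100) = 68.55(T − 100)
  water warms: 1230×4.18×(T − 34.3) = 5141.4(T − 34.3)
5210 T = 37064 + 6855.2 + 176350 = 220269
T ≈ 42.28 °C — below 100 °C, confirming all the steam condensed.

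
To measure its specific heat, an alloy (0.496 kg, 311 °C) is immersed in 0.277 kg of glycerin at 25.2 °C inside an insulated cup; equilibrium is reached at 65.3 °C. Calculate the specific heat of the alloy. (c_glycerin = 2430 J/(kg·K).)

c ≈ 221 J/(kg·K)

Conservation of energy gives ΣQ = 0:
0.496×c×(65.3 − 311) + 0.277×2430×(65.3 − 25.2) = 0
-121.87 c = -26992
c = -26992/-121.87 ≈ 221.5 J/(kg·K)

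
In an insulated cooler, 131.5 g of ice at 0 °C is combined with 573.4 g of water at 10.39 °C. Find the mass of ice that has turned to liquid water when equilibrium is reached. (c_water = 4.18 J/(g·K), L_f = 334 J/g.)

Water can give up m c ΔT = 573.4·4.18·10.39 = 24903 J before reaching 0 °C.
Fully melting the ice requires m_ice L_f = 131.5·334 = 43921 J.
24903 J < 43921 J, so only part of the ice melts and the system sits at 0 °C.
m_melt = 24903 / L_f = 74.56 g.

m_melted ≈ 74.6 g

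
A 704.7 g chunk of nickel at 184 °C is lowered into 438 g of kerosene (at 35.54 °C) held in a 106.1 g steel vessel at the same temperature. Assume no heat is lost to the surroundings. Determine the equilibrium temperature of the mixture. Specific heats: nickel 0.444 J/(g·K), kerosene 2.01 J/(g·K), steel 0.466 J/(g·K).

T_f ≈ 72.9 °C

T_f = Σ m_i c_i T_i / Σ m_i c_i:
T_f = (312.89*184 + 880.38*35.54 + 49.44*35.54) / (312.89 + 880.38 + 49.44)
    = 90617 / 1242.7 ≈ 72.92 °C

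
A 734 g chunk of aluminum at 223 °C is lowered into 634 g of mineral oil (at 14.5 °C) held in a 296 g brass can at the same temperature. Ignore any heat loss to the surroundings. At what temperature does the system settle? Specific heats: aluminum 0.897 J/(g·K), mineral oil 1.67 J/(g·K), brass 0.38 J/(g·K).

Let T be the final temperature. ΣQ_i = 0:
734·0.897·(T − 223) + 634·1.67·(T − 14.5) + 296·0.38·(T − 14.5) = 0
1829.7 T = 163806
T ≈ 89.53 °C

T_f ≈ 89.5 °C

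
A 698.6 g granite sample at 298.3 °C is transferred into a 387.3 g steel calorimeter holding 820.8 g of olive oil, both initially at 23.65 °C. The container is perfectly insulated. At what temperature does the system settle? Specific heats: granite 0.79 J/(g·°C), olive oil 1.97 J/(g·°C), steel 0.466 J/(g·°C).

T_f ≈ 88.2 °C

Heat gained plus heat lost sum to zero:
698.6·0.79·(T − 298.3) + 820.8·1.97·(T − 23.65) + 387.3·0.466·(T − 23.65) = 0
(551.89 + 1617 + 180.48) T = 551.89·298.3 + 1617·23.65 + 180.48·23.65
T ≈ 88.17 °C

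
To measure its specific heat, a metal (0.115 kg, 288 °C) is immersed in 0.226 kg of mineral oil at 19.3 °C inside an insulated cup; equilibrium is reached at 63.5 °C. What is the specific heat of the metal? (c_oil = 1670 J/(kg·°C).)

c ≈ 646 J/(kg·°C)

Setting the total heat transfer to zero:
0.115·c·(63.5 − 288) + 0.226·1670·(63.5 − 19.3) = 0
-25.82 c = -16682
c = -16682/-25.82 ≈ 646.1 J/(kg·°C)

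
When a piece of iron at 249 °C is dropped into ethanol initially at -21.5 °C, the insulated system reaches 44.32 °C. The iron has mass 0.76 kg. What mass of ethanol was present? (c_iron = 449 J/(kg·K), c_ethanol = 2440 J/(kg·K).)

|Q_iron| = |Q_ethanol|:
0.76·449·(249 − 44.32) = m·2440·(44.32 − (-21.5))
160601 m = 69845  ⇒  m ≈ 0.4349 kg

m ≈ 0.435 kg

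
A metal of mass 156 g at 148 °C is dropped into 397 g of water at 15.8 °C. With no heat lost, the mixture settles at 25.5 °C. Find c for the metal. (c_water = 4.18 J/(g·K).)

c ≈ 0.842 J/(g·K)

Net heat exchanged in the isolated system is zero:
156×c×(25.5 − 148) + 397×4.18×(25.5 − 15.8) = 0
-19110 c = -16097
c = -16097/-19110 ≈ 0.8423 J/(g·K)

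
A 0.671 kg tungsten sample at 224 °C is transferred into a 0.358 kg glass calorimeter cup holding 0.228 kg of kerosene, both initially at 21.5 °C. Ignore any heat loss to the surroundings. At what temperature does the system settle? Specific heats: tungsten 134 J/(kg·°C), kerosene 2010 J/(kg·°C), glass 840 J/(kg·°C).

T_f = Σ m_i c_i T_i / Σ m_i c_i:
T_f = (89.91×224 + 458.28×21.5 + 300.72×21.5) / (89.91 + 458.28 + 300.72)
    = 36459 / 848.91 ≈ 42.95 °C

T_f ≈ 42.9 °C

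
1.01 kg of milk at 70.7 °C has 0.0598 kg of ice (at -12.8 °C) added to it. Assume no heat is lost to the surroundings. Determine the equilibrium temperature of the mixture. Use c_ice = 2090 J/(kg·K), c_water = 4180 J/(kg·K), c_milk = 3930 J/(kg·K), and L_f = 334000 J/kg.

T_f ≈ 61.4 °C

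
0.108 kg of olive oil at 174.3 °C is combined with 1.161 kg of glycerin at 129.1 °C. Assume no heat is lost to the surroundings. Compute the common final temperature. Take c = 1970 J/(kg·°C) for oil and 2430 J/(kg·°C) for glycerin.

T_f ≈ 132.3 °C

T_f is the heat-capacity-weighted average of the initial temperatures:
T_f = (212.76·174.3 + 2821.2·129.1) / (212.76 + 2821.2)
    = 401305 / 3034 ≈ 132.27 °C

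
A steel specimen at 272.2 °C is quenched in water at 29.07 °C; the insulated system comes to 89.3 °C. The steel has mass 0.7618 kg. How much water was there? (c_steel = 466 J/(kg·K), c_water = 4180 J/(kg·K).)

m ≈ 0.258 kg

|Q_steel| = |Q_water|:
0.7618·466·(272.2 − 89.3) = m·4180·(89.3 − 29.07)
251761 m = 64929  ⇒  m ≈ 0.2579 kg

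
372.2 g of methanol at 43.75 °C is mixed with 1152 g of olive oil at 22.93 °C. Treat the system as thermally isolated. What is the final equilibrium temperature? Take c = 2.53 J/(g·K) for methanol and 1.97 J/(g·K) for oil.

T_f ≈ 29.0 °C

Heat lost by the methanol equals heat gained by the oil:
372.2*2.53*(43.75 − T) = 1152*1.97*(T − 22.93)
941.67(43.75 − T) = 2269.4(T − 22.93)
3211.1 T = 93236  ⇒  T ≈ 29.04 °C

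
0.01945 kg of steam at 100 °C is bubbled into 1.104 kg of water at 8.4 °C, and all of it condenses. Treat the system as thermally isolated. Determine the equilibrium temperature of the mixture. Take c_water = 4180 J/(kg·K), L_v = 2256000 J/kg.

Let T be the final temperature. ΣQ_i = 0:
latent heat released on condensation: 0.01945·2256000 = 43879
  condensed water 100 °C→T: 81.3(T − 100)
  original water: 4614.7(T − 8.4)
4696 T = 43879 + 8130.1 + 38764 = 90773
T ≈ 19.33 °C — below 100 °C, confirming all the steam condensed.

T_f ≈ 19.3 °C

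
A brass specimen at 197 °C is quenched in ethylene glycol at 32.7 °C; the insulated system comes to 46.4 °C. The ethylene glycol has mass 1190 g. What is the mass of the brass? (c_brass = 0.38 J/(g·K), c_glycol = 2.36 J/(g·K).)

Heat lost by the brass = heat gained by the glycol:
m·0.38·(197 − 46.4) = 1190·2.36·(46.4 − 32.7)
57.23 m = 38475  ⇒  m ≈ 672.3 g

m ≈ 672 g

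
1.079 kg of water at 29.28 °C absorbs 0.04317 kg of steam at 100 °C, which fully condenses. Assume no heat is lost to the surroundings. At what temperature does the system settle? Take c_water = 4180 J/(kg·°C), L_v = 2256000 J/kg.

T_f ≈ 52.8 °C

Setting the total heat transfer to zero:
latent heat released on condensation: 0.04317×2256000 = 97392; condensed water 100 °C→T: 180.45(T − 100); original water: 4510.2(T − 29.28)
4690.7 T = 97392 + 18045 + 132059 = 247496
T ≈ 52.76 °C — below 100 °C, confirming all the steam condensed.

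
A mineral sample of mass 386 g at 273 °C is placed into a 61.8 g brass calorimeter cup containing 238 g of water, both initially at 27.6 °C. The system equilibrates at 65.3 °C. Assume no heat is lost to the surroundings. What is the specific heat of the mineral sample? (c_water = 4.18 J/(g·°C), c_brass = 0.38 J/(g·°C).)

Setting the total heat transfer to zero:
386×c×(65.3 − 273) + 238×4.18×(65.3 − 27.6) + 61.8×0.38×(65.3 − 27.6) = 0
-80172 c = -38391
c = -38391/-80172 ≈ 0.4789 J/(g·°C)

c ≈ 0.479 J/(g·°C)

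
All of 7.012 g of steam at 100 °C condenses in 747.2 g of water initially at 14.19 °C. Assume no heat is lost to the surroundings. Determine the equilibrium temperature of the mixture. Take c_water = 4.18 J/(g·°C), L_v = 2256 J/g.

T_f ≈ 20.0 °C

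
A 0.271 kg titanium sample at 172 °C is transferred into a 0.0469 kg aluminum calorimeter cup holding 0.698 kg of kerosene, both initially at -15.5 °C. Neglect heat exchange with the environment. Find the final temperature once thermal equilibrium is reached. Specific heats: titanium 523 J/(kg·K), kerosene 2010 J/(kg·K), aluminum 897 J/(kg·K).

T_f ≈ 1.2 °C

T_f = Σ m_i c_i T_i / Σ m_i c_i:
T_f = (141.73×172 + 1403×(-15.5) + 42.07×(-15.5)) / (141.73 + 1403 + 42.07)
    = 1979.8 / 1586.8 ≈ 1.25 °C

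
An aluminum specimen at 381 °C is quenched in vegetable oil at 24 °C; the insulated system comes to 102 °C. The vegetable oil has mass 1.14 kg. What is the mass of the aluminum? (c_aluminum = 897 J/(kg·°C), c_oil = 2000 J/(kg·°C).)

Setting the total heat transfer to zero:
m×897×(102 − 381) + 1.14×2000×(102 − 24) = 0
-250263 m = -177840
m = -177840/-250263 ≈ 0.7106 kg

m ≈ 0.711 kg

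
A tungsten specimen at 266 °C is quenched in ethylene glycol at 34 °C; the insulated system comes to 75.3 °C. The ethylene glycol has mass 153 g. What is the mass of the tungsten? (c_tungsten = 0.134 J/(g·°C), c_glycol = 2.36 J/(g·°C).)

m ≈ 584 g

Heat lost by the tungsten = heat gained by the glycol:
m·0.134·(266 − 75.3) = 153·2.36·(75.3 − 34)
25.55 m = 14913  ⇒  m ≈ 583.6 g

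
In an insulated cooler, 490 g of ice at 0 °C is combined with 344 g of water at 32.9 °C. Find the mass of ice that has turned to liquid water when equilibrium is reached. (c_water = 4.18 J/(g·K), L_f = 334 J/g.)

m_melted ≈ 142 g

Water can give up m c ΔT = 344×4.18×32.9 = 47308 J before reaching 0 °C.
Fully melting the ice requires m_ice L_f = 490×334 = 163660 J.
That's not enough to melt it all — equilibrium is at 0 °C with ice remaining.
Mass melted = 47308/334 ≈ 141.6 g.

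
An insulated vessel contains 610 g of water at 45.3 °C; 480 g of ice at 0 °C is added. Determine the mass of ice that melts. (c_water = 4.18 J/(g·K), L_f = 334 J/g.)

m_melted ≈ 346 g

Cooling the water to 0 °C releases 610·4.18·45.3 = 115506 J.
To melt every bit of ice: 480·334 = 160320 J.
115506 J < 160320 J, so only part of the ice melts and the system sits at 0 °C.
m_melted·334 = 115506  ⇒  m_melted ≈ 345.8 g.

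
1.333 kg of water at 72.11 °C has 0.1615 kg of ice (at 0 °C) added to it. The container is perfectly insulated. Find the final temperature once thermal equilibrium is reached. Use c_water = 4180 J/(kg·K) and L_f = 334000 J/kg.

T_f ≈ 55.7 °C

Sum of m c ΔT and latent-heat terms is zero:
fusion: m_ice L_f = 0.1615×334000 = 53941; warm the meltwater: 675.07 T; water cools: 1.333×4180×(T − 72.11) = 5571.9(T − 72.11)
6247 T = 401793 − 53941 = 347852
T ≈ 55.68 °C — above 0 °C, consistent with complete melting.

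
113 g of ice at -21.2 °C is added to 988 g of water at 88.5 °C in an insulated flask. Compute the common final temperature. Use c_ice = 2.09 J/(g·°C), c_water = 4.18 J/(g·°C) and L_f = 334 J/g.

T_f ≈ 70.1 °C

Energy balance with sensible and latent terms:
warm ice to 0 °C: 113·2.09·(0 − (-21.2)) = 5006.8; fusion: m_ice L_f = 113·334 = 37742; warm the meltwater: 472.34 T; water cools: 988·4.18·(T − 88.5) = 4129.8(T − 88.5)
4602.2 T = 365491 − 42749 = 322742
T ≈ 70.13 °C — above 0 °C, consistent with complete melting.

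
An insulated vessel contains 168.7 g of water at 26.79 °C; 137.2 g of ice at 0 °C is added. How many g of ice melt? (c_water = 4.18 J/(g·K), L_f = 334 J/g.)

Cooling the water to 0 °C releases 168.7×4.18×26.79 = 18891 J.
Fully melting the ice requires m_ice L_f = 137.2×334 = 45825 J.
That's not enough to melt it all — equilibrium is at 0 °C with ice remaining.
Mass melted = 18891/334 ≈ 56.56 g.

m_melted ≈ 56.6 g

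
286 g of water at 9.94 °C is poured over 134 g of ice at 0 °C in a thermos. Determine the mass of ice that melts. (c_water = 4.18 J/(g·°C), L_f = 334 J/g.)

m_melted ≈ 35.6 g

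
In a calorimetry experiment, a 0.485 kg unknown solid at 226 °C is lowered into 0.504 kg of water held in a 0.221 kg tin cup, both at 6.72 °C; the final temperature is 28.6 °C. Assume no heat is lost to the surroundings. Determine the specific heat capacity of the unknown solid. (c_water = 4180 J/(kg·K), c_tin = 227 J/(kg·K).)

c ≈ 493 J/(kg·K)

Let T be the final temperature. ΣQ_i = 0:
0.485×c×(28.6 − 226) + 0.504×4180×(28.6 − 6.72) + 0.221×227×(28.6 − 6.72) = 0
-95.74 c = -47193
c = -47193/-95.74 ≈ 492.9 J/(kg·K)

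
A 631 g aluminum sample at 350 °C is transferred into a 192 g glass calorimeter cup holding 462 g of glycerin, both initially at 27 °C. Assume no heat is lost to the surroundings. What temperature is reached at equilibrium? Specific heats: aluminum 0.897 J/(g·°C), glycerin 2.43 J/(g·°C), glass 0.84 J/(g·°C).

T_f ≈ 125.8 °C

Energy conservation, ΣQ = 0:
631×0.897×(T − 350) + 462×2.43×(T − 27) + 192×0.84×(T − 27) = 0
1849.9 T = 232769
T = 232769 / 1849.9 = 126 °C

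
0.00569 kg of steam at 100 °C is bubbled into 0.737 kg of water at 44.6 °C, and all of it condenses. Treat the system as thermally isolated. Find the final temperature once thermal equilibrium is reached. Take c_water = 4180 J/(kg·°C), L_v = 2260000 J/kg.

T_f ≈ 49.2 °C

Heat gained plus heat lost sum to zero:
steam→water at 100 °C releases m L_v = 0.00569·2260000 = 12859; condensate cools 100→T: 0.00569·4180·(T − 100) = 23.78(T − 100); original water: 3080.7(T − 44.6)
3104.4 T = 12859 + 2378.4 + 137397 = 152635
T ≈ 49.17 °C — below 100 °C, confirming all the steam condensed.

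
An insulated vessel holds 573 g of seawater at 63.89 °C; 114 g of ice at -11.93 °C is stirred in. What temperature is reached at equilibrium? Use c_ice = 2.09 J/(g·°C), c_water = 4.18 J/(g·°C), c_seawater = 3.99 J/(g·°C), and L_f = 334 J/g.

Setting the total heat transfer to zero:
warm ice to 0 °C: 114×2.09×(0 − (-11.93)) = 2842.4
  melt ice: 114×334 = 38076
  meltwater 0→T: 114×4.18×T = 476.52 T
  seawater cools: 573×3.99×(T − 63.89) = 2286.3(T − 63.89)
2762.8 T = 146070 − 40918 = 105151
T ≈ 38.06 °C — above 0 °C, consistent with complete melting.

T_f ≈ 38.1 °C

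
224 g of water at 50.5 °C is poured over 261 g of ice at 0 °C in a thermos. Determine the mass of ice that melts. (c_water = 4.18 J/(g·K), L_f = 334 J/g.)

m_melted ≈ 142 g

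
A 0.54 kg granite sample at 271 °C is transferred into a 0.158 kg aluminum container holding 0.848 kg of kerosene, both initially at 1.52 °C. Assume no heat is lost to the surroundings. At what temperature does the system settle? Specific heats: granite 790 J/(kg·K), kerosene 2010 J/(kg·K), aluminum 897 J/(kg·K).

T_f ≈ 52.1 °C

T_f is the heat-capacity-weighted average of the initial temperatures:
T_f = (426.6×271 + 1704.5×1.52 + 141.73×1.52) / (426.6 + 1704.5 + 141.73)
    = 118415 / 2272.8 ≈ 52.10 °C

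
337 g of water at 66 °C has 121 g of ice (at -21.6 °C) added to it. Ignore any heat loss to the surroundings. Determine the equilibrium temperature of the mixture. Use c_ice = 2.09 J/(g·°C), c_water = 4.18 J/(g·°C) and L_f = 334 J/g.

T_f ≈ 24.6 °C

Let T be the final temperature. ΣQ_i = 0:
warm ice to 0 °C: 121·2.09·(0 − (-21.6)) = 5462.4; fusion: m_ice L_f = 121·334 = 40414; warm the meltwater: 505.78 T; water cools: 337·4.18·(T − 66) = 1408.7(T − 66)
1914.4 T = 92972 − 45876 = 47095
T ≈ 24.60 °C — above 0 °C, consistent with complete melting.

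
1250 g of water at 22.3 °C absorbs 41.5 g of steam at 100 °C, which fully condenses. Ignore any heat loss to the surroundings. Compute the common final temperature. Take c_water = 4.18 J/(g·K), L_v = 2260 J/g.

Energy balance with sensible and latent terms:
latent heat released on condensation: 41.5×2260 = 93790; condensate cools 100→T: 41.5×4.18×(T − 100) = 173.47(T − 100); original water: 5225(T − 22.3)
5398.5 T = 93790 + 17347 + 116518 = 227654
T ≈ 42.17 °C (< 100 °C, so full condensation is consistent).

T_f ≈ 42.2 °C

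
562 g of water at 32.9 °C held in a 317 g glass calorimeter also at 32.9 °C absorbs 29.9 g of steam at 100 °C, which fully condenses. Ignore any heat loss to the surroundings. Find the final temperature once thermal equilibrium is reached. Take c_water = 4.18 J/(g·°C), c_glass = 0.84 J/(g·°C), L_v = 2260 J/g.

T_f ≈ 60.6 °C

Let T be the final temperature. ΣQ_i = 0:
latent heat released on condensation: 29.9·2260 = 67574
  condensate cools 100→T: 29.9·4.18·(T − 100) = 124.98(T − 100)
  water warms: 562·4.18·(T − 32.9) = 2349.2(T − 32.9)
  glass cup: 317·0.84·(T − 32.9) = 266.28(T − 32.9)
2740.4 T = 67574 + 12498 + 86048 = 166120
T ≈ 60.62 °C, under the boiling point, so the assumption holds.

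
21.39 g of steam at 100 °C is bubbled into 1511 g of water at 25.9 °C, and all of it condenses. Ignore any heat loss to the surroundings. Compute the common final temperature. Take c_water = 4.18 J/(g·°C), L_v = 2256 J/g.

Setting the total heat transfer to zero:
latent heat released on condensation: 21.39×2256 = 48256
  condensed water 100 °C→T: 89.41(T − 100)
  water warms: 1511×4.18×(T − 25.9) = 6316(T − 25.9)
6405.4 T = 48256 + 8941 + 163584 = 220781
T ≈ 34.47 °C, under the boiling point, so the assumption holds.

T_f ≈ 34.5 °C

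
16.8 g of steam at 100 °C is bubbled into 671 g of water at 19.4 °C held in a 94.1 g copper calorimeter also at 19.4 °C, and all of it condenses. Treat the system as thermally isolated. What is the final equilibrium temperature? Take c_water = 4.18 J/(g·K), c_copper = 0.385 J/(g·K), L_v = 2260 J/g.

Setting the total heat transfer to zero:
condense steam: −16.8·2260 = −37968
  condensate cools 100→T: 16.8·4.18·(T − 100) = 70.22(T − 100)
  water warms: 671·4.18·(T − 19.4) = 2804.8(T − 19.4)
  copper cup: 94.1·0.385·(T − 19.4) = 36.23(T − 19.4)
2911.2 T = 37968 + 7022.4 + 55116 = 100106
T ≈ 34.39 °C — below 100 °C, confirming all the steam condensed.

T_f ≈ 34.4 °C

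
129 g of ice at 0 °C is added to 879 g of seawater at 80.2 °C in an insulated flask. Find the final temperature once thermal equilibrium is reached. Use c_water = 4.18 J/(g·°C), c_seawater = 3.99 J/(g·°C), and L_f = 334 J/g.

T_f ≈ 58.9 °C

Energy conservation, ΣQ = 0:
fusion: m_ice L_f = 129·334 = 43086; meltwater 0→T: 129·4.18·T = 539.22 T; seawater: 3507.2(T − 80.2)
4046.4 T = 281278 − 43086 = 238192
T ≈ 58.86 °C — above 0 °C, consistent with complete melting.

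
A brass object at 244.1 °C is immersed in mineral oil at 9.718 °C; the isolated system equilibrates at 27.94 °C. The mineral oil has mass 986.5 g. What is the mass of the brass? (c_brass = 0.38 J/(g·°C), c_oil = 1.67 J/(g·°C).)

m ≈ 365 g

|Q_brass| = |Q_oil|:
m×0.38×(244.1 − 27.94) = 986.5×1.67×(27.94 − 9.718)
82.14 m = 30020  ⇒  m ≈ 365.5 g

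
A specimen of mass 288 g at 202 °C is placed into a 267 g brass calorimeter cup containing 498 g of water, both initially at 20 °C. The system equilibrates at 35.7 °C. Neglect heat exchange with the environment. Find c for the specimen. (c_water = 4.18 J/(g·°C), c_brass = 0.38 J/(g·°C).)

c ≈ 0.716 J/(g·°C)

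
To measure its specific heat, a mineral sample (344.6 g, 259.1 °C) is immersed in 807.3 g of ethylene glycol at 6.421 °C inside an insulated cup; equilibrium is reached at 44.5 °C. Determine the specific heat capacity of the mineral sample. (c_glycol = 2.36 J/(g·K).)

m_s c (T_s − T_f) = m_glycol c_glycol (T_f − T_0):
344.6×c×(259.1 − 44.5) = 807.3×2.36×(44.5 − 6.421)
73951 c = 72549  ⇒  c ≈ 0.981 J/(g·K)

c ≈ 0.981 J/(g·K)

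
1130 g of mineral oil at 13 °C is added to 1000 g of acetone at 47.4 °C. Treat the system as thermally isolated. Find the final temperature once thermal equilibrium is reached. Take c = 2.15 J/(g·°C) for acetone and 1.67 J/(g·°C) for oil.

T_f ≈ 31.3 °C

Heat gained plus heat lost sum to zero:
1000×2.15×(T − 47.4) + 1130×1.67×(T − 13) = 0
2150(T − 47.4) + 1887.1(T − 13) = 0
(2150 + 1887.1) T = 2150×47.4 + 1887.1×13
T ≈ 31.32 °C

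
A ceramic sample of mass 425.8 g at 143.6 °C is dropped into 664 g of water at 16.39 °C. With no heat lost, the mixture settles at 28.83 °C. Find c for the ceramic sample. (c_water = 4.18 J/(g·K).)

c ≈ 0.707 J/(g·K)

Heat gained plus heat lost sum to zero:
425.8·c·(28.83 − 143.6) + 664·4.18·(28.83 − 16.39) = 0
-48869 c = -34527
c = -34527/-48869 ≈ 0.7065 J/(g·K)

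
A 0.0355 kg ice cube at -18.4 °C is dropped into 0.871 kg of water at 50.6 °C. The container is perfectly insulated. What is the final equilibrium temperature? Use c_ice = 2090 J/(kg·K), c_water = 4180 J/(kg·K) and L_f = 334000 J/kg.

T_f ≈ 45.1 °C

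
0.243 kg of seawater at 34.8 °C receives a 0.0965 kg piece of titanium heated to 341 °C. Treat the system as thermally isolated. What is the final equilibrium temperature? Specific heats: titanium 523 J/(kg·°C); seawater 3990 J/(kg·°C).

T_f ≈ 50.0 °C

Set heat shed by the hot body equal to heat absorbed by the cold body:
0.0965*523*(341 − T) = 0.243*3990*(T − 34.8)
50.47(341 − T) = 969.57(T − 34.8)
1020 T = 50951  ⇒  T ≈ 49.95 °C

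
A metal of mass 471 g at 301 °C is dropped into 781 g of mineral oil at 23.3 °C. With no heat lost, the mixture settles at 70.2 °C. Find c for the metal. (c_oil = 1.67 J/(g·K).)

m_s c (T_s − T_f) = m_oil c_oil (T_f − T_0):
471·c·(301 − 70.2) = 781·1.67·(70.2 − 23.3)
108707 c = 61170  ⇒  c ≈ 0.5627 J/(g·K)

c ≈ 0.563 J/(g·K)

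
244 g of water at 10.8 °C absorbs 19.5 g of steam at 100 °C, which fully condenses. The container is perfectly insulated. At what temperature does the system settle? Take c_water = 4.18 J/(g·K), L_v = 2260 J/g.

T_f ≈ 57.4 °C

Taking heat into each body as positive, Σ m c ΔT = 0:
condense steam: −19.5×2260 = −44070
  condensate cools 100→T: 19.5×4.18×(T − 100) = 81.51(T − 100)
  water warms: 244×4.18×(T − 10.8) = 1019.9(T − 10.8)
1101.4 T = 44070 + 8151 + 11015 = 63236
T ≈ 57.41 °C, under the boiling point, so the assumption holds.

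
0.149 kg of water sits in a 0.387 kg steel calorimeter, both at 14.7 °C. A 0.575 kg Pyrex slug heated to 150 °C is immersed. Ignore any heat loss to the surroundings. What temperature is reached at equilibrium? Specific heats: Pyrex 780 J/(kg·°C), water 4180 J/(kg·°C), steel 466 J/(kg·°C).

With ΣQ=0 the equilibrium temperature is the m·c-weighted mean:
T_f = (448.5·150 + 622.82·14.7 + 180.34·14.7) / (448.5 + 622.82 + 180.34)
    = 79081 / 1251.7 ≈ 63.18 °C

T_f ≈ 63.2 °C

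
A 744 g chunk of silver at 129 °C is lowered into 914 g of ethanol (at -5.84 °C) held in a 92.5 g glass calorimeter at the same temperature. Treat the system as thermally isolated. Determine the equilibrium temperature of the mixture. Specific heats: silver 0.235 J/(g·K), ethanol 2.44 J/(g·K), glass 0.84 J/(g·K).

T_f = Σ m_i c_i T_i / Σ m_i c_i:
T_f = (174.84·129 + 2230.2·(-5.84) + 77.7·(-5.84)) / (174.84 + 2230.2 + 77.7)
    = 9076.5 / 2482.7 ≈ 3.66 °C

T_f ≈ 3.7 °C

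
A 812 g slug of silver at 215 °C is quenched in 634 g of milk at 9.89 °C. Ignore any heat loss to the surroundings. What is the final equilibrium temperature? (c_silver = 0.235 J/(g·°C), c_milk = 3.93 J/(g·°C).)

T_f ≈ 24.5 °C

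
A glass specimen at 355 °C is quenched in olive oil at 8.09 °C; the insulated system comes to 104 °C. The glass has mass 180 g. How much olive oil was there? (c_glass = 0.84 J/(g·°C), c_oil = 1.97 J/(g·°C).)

m ≈ 201 g

Heat lost by the glass = heat gained by the oil:
180·0.84·(355 − 104) = m·1.97·(104 − 8.09)
188.94 m = 37951  ⇒  m ≈ 200.9 g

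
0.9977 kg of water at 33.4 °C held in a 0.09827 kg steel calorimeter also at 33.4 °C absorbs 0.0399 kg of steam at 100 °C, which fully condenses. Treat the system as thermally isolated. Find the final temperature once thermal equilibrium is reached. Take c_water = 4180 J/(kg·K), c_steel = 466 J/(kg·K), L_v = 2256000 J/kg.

Conservation of energy gives ΣQ = 0:
condense steam: −0.0399·2256000 = −90014; condensate cools 100→T: 0.0399·4180·(T − 100) = 166.78(T − 100); water warms: 0.9977·4180·(T − 33.4) = 4170.4(T − 33.4); steel cup: 0.09827·466·(T − 33.4) = 45.79(T − 33.4)
4383 T = 90014 + 16678 + 140820 = 247513
T ≈ 56.47 °C, under the boiling point, so the assumption holds.

T_f ≈ 56.5 °C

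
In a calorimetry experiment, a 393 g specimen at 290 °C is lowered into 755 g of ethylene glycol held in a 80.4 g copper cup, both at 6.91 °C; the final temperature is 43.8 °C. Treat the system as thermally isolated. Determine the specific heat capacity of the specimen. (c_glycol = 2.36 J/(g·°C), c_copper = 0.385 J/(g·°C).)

Heat gained plus heat lost sum to zero:
393×c×(43.8 − 290) + 755×2.36×(43.8 − 6.91) + 80.4×0.385×(43.8 − 6.91) = 0
-96757 c = -66872
c = -66872/-96757 ≈ 0.6911 J/(g·°C)

c ≈ 0.691 J/(g·°C)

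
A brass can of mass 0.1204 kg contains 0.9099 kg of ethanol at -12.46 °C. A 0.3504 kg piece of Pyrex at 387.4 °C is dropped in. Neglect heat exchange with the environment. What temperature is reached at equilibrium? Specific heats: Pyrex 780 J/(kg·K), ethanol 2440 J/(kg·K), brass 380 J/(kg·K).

T_f ≈ 30.6 °C

Setting the total heat transfer to zero:
0.3504·780·(T − 387.4) + 0.9099·2440·(T − (-12.46)) + 0.1204·380·(T − (-12.46)) = 0
273.31(T − 387.4) + 2220.2(T − (-12.46)) + 45.75(T − (-12.46)) = 0
(273.31 + 2220.2 + 45.75) T = 273.31·387.4 + 2220.2·(-12.46) + 45.75·(-12.46)
T ≈ 30.58 °C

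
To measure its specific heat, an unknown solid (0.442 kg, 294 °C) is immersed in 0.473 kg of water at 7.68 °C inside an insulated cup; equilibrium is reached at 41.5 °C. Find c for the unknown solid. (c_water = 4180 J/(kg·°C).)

m_s c (T_s − T_f) = m_water c_water (T_f − T_0):
0.442×c×(294 − 41.5) = 0.473×4180×(41.5 − 7.68)
111.61 c = 66867  ⇒  c ≈ 599.1 J/(kg·°C)

c ≈ 599 J/(kg·°C)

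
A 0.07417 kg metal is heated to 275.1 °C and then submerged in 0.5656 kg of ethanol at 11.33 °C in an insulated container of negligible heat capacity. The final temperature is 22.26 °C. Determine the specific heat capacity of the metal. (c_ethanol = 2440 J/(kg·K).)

Heat lost by the metal = heat gained by the ethanol:
0.07417·c·(275.1 − 22.26) = 0.5656·2440·(22.26 − 11.33)
18.75 c = 15084  ⇒  c ≈ 804.4 J/(kg·K)

c ≈ 804 J/(kg·K)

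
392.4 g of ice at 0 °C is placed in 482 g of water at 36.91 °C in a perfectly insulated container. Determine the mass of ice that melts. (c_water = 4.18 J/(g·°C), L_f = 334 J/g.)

m_melted ≈ 223 g

Heat available from the water dropping to 0 °C: 482·4.18·36.91 = 74365 J.
To melt every bit of ice: 392.4·334 = 131062 J.
74365 J < 131062 J, so only part of the ice melts and the system sits at 0 °C.
Mass melted = 74365/334 ≈ 222.6 g.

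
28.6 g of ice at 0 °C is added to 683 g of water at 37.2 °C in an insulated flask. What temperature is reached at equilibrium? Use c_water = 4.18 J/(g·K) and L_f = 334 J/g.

T_f ≈ 32.5 °C

Net heat exchanged in the isolated system is zero:
melt ice: 28.6·334 = 9552.4; meltwater 0→T: 28.6·4.18·T = 119.55 T; water cools: 683·4.18·(T − 37.2) = 2854.9(T − 37.2)
2974.5 T = 106204 − 9552.4 = 96651
T ≈ 32.49 °C — above 0 °C, consistent with complete melting.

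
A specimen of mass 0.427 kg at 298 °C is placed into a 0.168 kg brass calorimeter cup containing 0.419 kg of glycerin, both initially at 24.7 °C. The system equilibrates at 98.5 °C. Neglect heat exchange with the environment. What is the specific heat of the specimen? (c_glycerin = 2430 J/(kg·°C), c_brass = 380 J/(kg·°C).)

Net heat exchanged in the isolated system is zero:
0.427·c·(98.5 − 298) + 0.419·2430·(98.5 − 24.7) + 0.168·380·(98.5 − 24.7) = 0
-85.19 c = -79852
c = -79852/-85.19 ≈ 937.4 J/(kg·°C)

c ≈ 937 J/(kg·°C)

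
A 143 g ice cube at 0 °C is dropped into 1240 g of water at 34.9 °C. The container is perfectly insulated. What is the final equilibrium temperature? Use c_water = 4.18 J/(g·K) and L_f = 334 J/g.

T_f ≈ 23.0 °C

Net heat exchanged in the isolated system is zero:
fusion: m_ice L_f = 143·334 = 47762
  warm the meltwater: 597.74 T
  water cools: 1240·4.18·(T − 34.9) = 5183.2(T − 34.9)
5780.9 T = 180894 − 47762 = 133132
T ≈ 23.03 °C. Since T > 0 °C, the all-ice-melts assumption holds.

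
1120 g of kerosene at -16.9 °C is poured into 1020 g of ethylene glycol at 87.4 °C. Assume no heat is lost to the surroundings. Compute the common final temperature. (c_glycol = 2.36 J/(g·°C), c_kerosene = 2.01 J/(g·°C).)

Set heat shed by the hot body equal to heat absorbed by the cold body:
1020*2.36*(87.4 − T) = 1120*2.01*(T − (-16.9))
2407.2(87.4 − T) = 2251.2(T − (-16.9))
4658.4 T = 172344  ⇒  T ≈ 37.00 °C

T_f ≈ 37.0 °C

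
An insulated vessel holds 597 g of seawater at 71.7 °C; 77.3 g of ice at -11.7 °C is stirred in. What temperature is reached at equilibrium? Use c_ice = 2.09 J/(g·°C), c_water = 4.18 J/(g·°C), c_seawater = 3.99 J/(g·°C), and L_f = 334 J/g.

Energy conservation, ΣQ = 0:
ice -11.7→0 °C: 77.3·2.09·11.7 = 1890.2; fusion: m_ice L_f = 77.3·334 = 25818; meltwater 0→T: 77.3·4.18·T = 323.11 T; seawater cools: 597·3.99·(T − 71.7) = 2382(T − 71.7)
2705.1 T = 170792 − 27708 = 143083
T ≈ 52.89 °C — above 0 °C, consistent with complete melting.

T_f ≈ 52.9 °C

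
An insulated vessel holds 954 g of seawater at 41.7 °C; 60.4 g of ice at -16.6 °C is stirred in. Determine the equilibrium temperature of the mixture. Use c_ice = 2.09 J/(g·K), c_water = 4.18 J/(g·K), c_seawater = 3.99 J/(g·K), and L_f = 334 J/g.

T_f ≈ 33.6 °C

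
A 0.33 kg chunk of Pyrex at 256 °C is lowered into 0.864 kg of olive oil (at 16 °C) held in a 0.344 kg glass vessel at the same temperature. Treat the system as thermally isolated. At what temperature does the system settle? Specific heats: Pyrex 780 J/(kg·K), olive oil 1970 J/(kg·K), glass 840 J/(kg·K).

Setting the total heat transfer to zero:
0.33×780×(T − 256) + 0.864×1970×(T − 16) + 0.344×840×(T − 16) = 0
2248.4 T = 97751
T = 97751 / 2248.4 = 43.5 °C

T_f ≈ 43.5 °C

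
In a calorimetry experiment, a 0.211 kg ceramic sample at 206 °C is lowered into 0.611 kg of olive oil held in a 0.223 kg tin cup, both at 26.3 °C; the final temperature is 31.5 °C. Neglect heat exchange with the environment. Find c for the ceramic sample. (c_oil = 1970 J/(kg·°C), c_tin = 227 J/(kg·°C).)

c ≈ 177 J/(kg·°C)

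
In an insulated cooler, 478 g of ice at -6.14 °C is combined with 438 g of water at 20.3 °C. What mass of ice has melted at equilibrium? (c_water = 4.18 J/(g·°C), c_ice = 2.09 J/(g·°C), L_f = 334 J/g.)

m_melted ≈ 92.9 g

Water can give up m c ΔT = 438·4.18·20.3 = 37166 J before reaching 0 °C.
Of that, 478·2.09·6.14 = 6134 J goes to bring the ice to 0 °C, leaving 31032 J.
Melting all 478 g of ice would need 478·334 = 159652 J.
That's not enough to melt it all — equilibrium is at 0 °C with ice remaining.
Mass melted = 31032/334 ≈ 92.91 g.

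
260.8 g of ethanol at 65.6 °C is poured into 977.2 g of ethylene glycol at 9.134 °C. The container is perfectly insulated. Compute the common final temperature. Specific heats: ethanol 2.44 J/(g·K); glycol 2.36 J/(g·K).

T_f ≈ 21.3 °C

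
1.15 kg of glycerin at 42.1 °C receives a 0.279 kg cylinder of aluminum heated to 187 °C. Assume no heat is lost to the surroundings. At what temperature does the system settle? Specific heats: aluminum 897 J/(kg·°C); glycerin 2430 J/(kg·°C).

T_f is the heat-capacity-weighted average of the initial temperatures:
T_f = (250.26*187 + 2794.5*42.1) / (250.26 + 2794.5)
    = 164448 / 3044.8 ≈ 54.01 °C

T_f ≈ 54.0 °C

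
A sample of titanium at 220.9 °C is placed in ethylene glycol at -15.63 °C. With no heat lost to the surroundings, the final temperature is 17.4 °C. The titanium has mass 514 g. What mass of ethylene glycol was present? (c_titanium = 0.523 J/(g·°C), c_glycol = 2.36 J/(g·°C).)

m ≈ 702 g

Heat lost by the titanium = heat gained by the glycol:
514·0.523·(220.9 − 17.4) = m·2.36·(17.4 − (-15.63))
77.95 m = 54705  ⇒  m ≈ 701.8 g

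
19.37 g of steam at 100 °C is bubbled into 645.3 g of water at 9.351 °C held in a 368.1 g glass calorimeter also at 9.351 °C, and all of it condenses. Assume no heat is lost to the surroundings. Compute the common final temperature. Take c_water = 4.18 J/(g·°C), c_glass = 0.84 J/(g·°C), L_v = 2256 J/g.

Energy balance with sensible and latent terms:
steam→water at 100 °C releases m L_v = 19.37×2256 = 43699
  condensed water 100 °C→T: 80.97(T − 100)
  original water: 2697.4(T − 9.351)
  glass cup: 368.1×0.84×(T − 9.351) = 309.2(T − 9.351)
3087.5 T = 43699 + 8096.7 + 28114 = 79910
T ≈ 25.88 °C (< 100 °C, so full condensation is consistent).

T_f ≈ 25.9 °C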